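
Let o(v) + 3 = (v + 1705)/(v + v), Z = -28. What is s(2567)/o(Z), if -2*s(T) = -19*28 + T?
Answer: 11396/369 ≈ 30.883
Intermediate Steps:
s(T) = 266 - T/2 (s(T) = -(-19*28 + T)/2 = -(-532 + T)/2 = 266 - T/2)
o(v) = -3 + (1705 + v)/(2*v) (o(v) = -3 + (v + 1705)/(v + v) = -3 + (1705 + v)/((2*v)) = -3 + (1705 + v)*(1/(2*v)) = -3 + (1705 + v)/(2*v))
s(2567)/o(Z) = (266 - 1/2*2567)/(((5/2)*(341 - 1*(-28))/(-28))) = (266 - 2567/2)/(((5/2)*(-1/28)*(341 + 28))) = -2035/(2*((5/2)*(-1/28)*369)) = -2035/(2*(-1845/56)) = -2035/2*(-56/1845) = 11396/369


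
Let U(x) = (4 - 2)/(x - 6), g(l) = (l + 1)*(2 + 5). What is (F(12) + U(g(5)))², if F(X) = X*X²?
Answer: 967521025/324 ≈ 2.9862e+6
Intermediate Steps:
g(l) = 7 + 7*l (g(l) = (1 + l)*7 = 7 + 7*l)
F(X) = X³
U(x) = 2/(-6 + x)
(F(12) + U(g(5)))² = (12³ + 2/(-6 + (7 + 7*5)))² = (1728 + 2/(-6 + (7 + 35)))² = (1728 + 2/(-6 + 42))² = (1728 + 2/36)² = (1728 + 2*(1/36))² = (1728 + 1/18)² = (31105/18)² = 967521025/324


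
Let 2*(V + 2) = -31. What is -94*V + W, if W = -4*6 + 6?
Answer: 1627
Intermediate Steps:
V = -35/2 (V = -2 + (½)*(-31) = -2 - 31/2 = -35/2 ≈ -17.500)
W = -18 (W = -24 + 6 = -18)
-94*V + W = -94*(-35/2) - 18 = 1645 - 18 = 1627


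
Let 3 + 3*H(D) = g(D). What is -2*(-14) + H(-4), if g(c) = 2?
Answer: 83/3 ≈ 27.667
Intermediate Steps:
H(D) = -⅓ (H(D) = -1 + (⅓)*2 = -1 + ⅔ = -⅓)
-2*(-14) + H(-4) = -2*(-14) - ⅓ = 28 - ⅓ = 83/3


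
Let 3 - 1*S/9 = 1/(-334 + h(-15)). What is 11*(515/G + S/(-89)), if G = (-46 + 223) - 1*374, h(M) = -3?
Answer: -189647381/5908621 ≈ -32.097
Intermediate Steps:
G = -197 (G = 177 - 374 = -197)
S = 9108/337 (S = 27 - 9/(-334 - 3) = 27 - 9/(-337) = 27 - 9*(-1/337) = 27 + 9/337 = 9108/337 ≈ 27.027)
11*(515/G + S/(-89)) = 11*(515/(-197) + (9108/337)/(-89)) = 11*(515*(-1/197) + (9108/337)*(-1/89)) = 11*(-515/197 - 9108/29993) = 11*(-17240671/5908621) = -189647381/5908621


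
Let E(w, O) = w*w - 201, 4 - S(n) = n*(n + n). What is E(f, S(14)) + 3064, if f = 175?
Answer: 33488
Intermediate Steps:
S(n) = 4 - 2*n² (S(n) = 4 - n*(n + n) = 4 - n*2*n = 4 - 2*n²)
E(w, O) = -201 + w² (E(w, O) = w² - 201 = -201 + w²)
E(f, S(14)) + 3064 = (-201 + 175²) + 3064 = (-201 + 30625) + 3064 = 30424 + 3064 = 33488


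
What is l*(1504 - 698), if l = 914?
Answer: 736684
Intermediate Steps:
l*(1504 - 698) = 914*(1504 - 698) = 914*806 = 736684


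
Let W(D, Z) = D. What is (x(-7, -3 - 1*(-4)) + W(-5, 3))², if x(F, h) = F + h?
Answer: 121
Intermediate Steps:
(x(-7, -3 - 1*(-4)) + W(-5, 3))² = ((-7 + (-3 - 1*(-4))) - 5)² = ((-7 + (-3 + 4)) - 5)² = ((-7 + 1) - 5)² = (-6 - 5)² = (-11)² = 121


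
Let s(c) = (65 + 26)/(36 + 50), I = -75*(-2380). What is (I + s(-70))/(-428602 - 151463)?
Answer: -15351091/49885590 ≈ -0.30773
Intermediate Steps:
I = 178500
s(c) = 91/86
(I + s(-70))/(-428602 - 151463) = (178500 + 91/86)/(-428602 - 151463) = (15351091/86)/(-580065) = (15351091/86)*(-1/580065) = -15351091/49885590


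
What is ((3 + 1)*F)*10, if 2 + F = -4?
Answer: -240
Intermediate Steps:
F = -6 (F = -2 - 4 = -6)
((3 + 1)*F)*10 = ((3 + 1)*(-6))*10 = (4*(-6))*10 = -24*10 = -240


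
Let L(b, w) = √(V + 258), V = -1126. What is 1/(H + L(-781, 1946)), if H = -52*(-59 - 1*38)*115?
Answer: 145015/84117401117 - I*√217/168234802234 ≈ 1.724e-6 - 8.7562e-11*I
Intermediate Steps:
H = 580060 (H = -52*(-59 - 38)*115 = -52*(-97)*115 = 5044*115 = 580060)
L(b, w) = 2*I*√217 (L(b, w) = √(-1126 + 258) = √(-868) = 2*I*√217)
1/(H + L(-781, 1946)) = 1/(580060 + 2*I*√217)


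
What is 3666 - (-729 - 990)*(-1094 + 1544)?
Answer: 777216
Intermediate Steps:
3666 - (-729 - 990)*(-1094 + 1544) = 3666 - (-1719)*450 = 3666 - 1*(-773550) = 3666 + 773550 = 777216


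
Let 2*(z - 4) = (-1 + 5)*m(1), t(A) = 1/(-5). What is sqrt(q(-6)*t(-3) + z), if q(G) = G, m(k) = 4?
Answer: sqrt(330)/5 ≈ 3.6332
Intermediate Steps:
t(A) = -1/5
z = 12 (z = 4 + ((-1 + 5)*4)/2 = 4 + (4*4)/2 = 4 + (1/2)*16 = 4 + 8 = 12)
sqrt(q(-6)*t(-3) + z) = sqrt(-6*(-1/5) + 12) = sqrt(6/5 + 12) = sqrt(66/5) = sqrt(330)/5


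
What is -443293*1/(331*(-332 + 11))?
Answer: 443293/106251 ≈ 4.1721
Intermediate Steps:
-443293*1/(331*(-332 + 11)) = -443293/((-321*331)) = -443293/(-106251) = -443293*(-1/106251) = 443293/106251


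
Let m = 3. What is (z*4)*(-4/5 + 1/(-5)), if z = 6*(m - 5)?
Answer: 48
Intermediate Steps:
z = -12 (z = 6*(3 - 5) = 6*(-2) = -12)
(z*4)*(-4/5 + 1/(-5)) = (-12*4)*(-4/5 + 1/(-5)) = -48*(-4*1/5 + 1*(-1/5)) = -48*(-4/5 - 1/5) = -48*(-1) = 48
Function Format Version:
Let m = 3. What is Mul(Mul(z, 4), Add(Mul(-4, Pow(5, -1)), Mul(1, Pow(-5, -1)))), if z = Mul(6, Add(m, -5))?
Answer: 48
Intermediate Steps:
z = -12 (z = Mul(6, Add(3, -5)) = Mul(6, -2) = -12)
Mul(Mul(z, 4), Add(Mul(-4, Pow(5, -1)), Mul(1, Pow(-5, -1)))) = Mul(Mul(-12, 4), Add(Mul(-4, Pow(5, -1)), Mul(1, Pow(-5, -1)))) = Mul(-48, Add(Mul(-4, Rational(1, 5)), Mul(1, Rational(-1, 5)))) = Mul(-48, Add(Rational(-4, 5), Rational(-1, 5))) = Mul(-48, -1) = 48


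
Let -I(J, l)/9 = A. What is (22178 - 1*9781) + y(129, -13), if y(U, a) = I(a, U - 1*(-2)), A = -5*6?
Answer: 12667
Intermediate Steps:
A = -30
I(J, l) = 270 (I(J, l) = -9*(-30) = 270)
y(U, a) = 270
(22178 - 1*9781) + y(129, -13) = (22178 - 1*9781) + 270 = (22178 - 9781) + 270 = 12397 + 270 = 12667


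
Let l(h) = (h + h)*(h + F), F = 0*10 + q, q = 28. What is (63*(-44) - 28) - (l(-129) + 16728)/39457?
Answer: -110522386/39457 ≈ -2801.1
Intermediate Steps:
F = 28 (F = 0*10 + 28 = 0 + 28 = 28)
l(h) = 2*h*(28 + h) (l(h) = (h + h)*(h + 28) = (2*h)*(28 + h) = 2*h*(28 + h))
(63*(-44) - 28) - (l(-129) + 16728)/39457 = (63*(-44) - 28) - (2*(-129)*(28 - 129) + 16728)/39457 = (-2772 - 28) - (2*(-129)*(-101) + 16728)/39457 = -2800 - (26058 + 16728)/39457 = -2800 - 42786/39457 = -110522386/39457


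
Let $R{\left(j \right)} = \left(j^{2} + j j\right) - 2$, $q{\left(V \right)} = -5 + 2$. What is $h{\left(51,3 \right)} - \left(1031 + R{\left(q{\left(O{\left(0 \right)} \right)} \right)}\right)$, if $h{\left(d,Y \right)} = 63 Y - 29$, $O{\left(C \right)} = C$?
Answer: $-887$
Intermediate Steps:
$h{\left(d,Y \right)} = -29 + 63 Y$
$q{\left(V \right)} = -3$
$R{\left(j \right)} = -2 + 2 j^{2}$ ($R{\left(j \right)} = \left(j^{2} + j^{2}\right) - 2 = 2 j^{2} - 2 = -2 + 2 j^{2}$)
$h{\left(51,3 \right)} - \left(1031 + R{\left(q{\left(O{\left(0 \right)} \right)} \right)}\right) = \left(-29 + 63 \cdot 3\right) - \left(1029 + 18\right) = \left(-29 + 189\right) - \left(1029 + 18\right) = 160 - 1047 = -887$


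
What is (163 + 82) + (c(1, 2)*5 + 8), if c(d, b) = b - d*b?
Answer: 253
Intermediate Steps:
c(d, b) = b - b*d
(163 + 82) + (c(1, 2)*5 + 8) = (163 + 82) + ((2*(1 - 1*1))*5 + 8) = 245 + ((2*(1 - 1))*5 + 8) = 245 + ((2*0)*5 + 8) = 245 + (0*5 + 8) = 245 + (0 + 8) = 245 + 8 = 253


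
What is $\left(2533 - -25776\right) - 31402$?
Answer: $-3093$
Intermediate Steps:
$\left(2533 - -25776\right) - 31402 = \left(2533 + 25776\right) - 31402 = 28309 - 31402 = -3093$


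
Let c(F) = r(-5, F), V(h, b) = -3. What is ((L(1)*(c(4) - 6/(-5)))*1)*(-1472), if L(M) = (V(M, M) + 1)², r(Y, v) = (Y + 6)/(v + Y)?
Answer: -5888/5 ≈ -1177.6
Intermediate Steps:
r(Y, v) = (6 + Y)/(Y + v)
c(F) = 1/(-5 + F) (c(F) = (6 - 5)/(-5 + F) = 1/(-5 + F))
L(M) = 4 (L(M) = (-3 + 1)² = (-2)² = 4)
((L(1)*(c(4) - 6/(-5)))*1)*(-1472) = ((4*(1/(-5 + 4) - 6/(-5)))*1)*(-1472) = ((4*(1/(-1) - 6*(-⅕)))*1)*(-1472) = ((4*(-1 + 6/5))*1)*(-1472) = ((4*(⅕))*1)*(-1472) = ((⅘)*1)*(-1472) = (⅘)*(-1472) = -5888/5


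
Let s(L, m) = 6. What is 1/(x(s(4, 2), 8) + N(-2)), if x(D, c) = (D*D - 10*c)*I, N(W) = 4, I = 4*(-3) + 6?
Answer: 1/268 ≈ 0.0037313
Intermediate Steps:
I = -6 (I = -12 + 6 = -6)
x(D, c) = -6*D² + 60*c (x(D, c) = (D*D - 10*c)*(-6) = (D² - 10*c)*(-6) = -6*D² + 60*c)
1/(x(s(4, 2), 8) + N(-2)) = 1/((-6*6² + 60*8) + 4) = 1/((-6*36 + 480) + 4) = 1/((-216 + 480) + 4) = 1/(264 + 4) = 1/268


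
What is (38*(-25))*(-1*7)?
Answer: 6650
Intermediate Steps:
(38*(-25))*(-1*7) = -950*(-7) = 6650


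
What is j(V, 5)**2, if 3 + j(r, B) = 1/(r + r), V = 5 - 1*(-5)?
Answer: 3481/400 ≈ 8.7025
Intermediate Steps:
V = 10 (V = 5 + 5 = 10)
j(r, B) = -3 + 1/(2*r) (j(r, B) = -3 + 1/(r + r) = -3 + 1/(2*r))
j(V, 5)**2 = (-3 + (1/2)/10)**2 = (-3 + (1/2)*(1/10))**2 = (-3 + 1/20)**2 = (-59/20)**2 = 3481/400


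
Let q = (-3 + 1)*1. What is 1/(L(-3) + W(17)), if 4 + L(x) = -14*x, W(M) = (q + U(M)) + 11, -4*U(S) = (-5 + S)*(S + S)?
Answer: -1/55 ≈ -0.018182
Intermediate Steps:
q = -2 (q = -2*1 = -2)
U(S) = -S*(-5 + S)/2 (U(S) = -(-5 + S)*(S + S)/4 = -(-5 + S)*2*S/4 = -S*(-5 + S)/2)
W(M) = 9 + M*(5 - M)/2 (W(M) = (-2 + M*(5 - M)/2) + 11 = 9 + M*(5 - M)/2)
L(x) = -4 - 14*x
1/(L(-3) + W(17)) = 1/((-4 - 14*(-3)) + (9 - ½*17*(-5 + 17))) = 1/((-4 + 42) + (9 - ½*17*12)) = 1/(38 + (9 - 102)) = 1/(38 - 93) = 1/(-55) = -1/55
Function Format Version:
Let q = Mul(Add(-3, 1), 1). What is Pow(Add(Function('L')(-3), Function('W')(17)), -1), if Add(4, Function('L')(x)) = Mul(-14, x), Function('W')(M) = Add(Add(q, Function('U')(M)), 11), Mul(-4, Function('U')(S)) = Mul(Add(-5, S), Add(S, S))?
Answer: Rational(-1, 55) ≈ -0.018182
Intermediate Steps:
q = -2 (q = Mul(-2, 1) = -2)
Function('U')(S) = Mul(Rational(-1, 2), S, Add(-5, S)) (Function('U')(S) = Mul(Rational(-1, 4), Mul(Add(-5, S), Add(S, S))) = Mul(Rational(-1, 4), Mul(Add(-5, S), Mul(2, S))) = Mul(Rational(-1, 4), Mul(2, S, Add(-5, S))) = Mul(Rational(-1, 2), S, Add(-5, S)))
Function('W')(M) = Add(9, Mul(Rational(1, 2), M, Add(5, Mul(-1, M)))) (Function('W')(M) = Add(Add(-2, Mul(Rational(1, 2), M, Add(5, Mul(-1, M)))), 11) = Add(9, Mul(Rational(1, 2), M, Add(5, Mul(-1, M)))))
Function('L')(x) = Add(-4, Mul(-14, x))
Pow(Add(Function('L')(-3), Function('W')(17)), -1) = Pow(Add(Add(-4, Mul(-14, -3)), Add(9, Mul(Rational(-1, 2), 17, Add(-5, 17)))), -1) = Pow(Add(Add(-4, 42), Add(9, Mul(Rational(-1, 2), 17, 12))), -1) = Pow(Add(38, Add(9, -102)), -1) = Pow(Add(38, -93), -1) = Pow(-55, -1) = Rational(-1, 55)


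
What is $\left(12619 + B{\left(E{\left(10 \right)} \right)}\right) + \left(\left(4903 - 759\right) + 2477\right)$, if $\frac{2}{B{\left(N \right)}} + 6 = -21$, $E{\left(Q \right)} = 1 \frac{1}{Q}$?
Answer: $\frac{519478}{27} \approx 19240.0$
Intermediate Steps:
$E{\left(Q \right)} = \frac{1}{Q}$
$B{\left(N \right)} = - \frac{2}{27}$ ($B{\left(N \right)} = \frac{2}{-6 - 21} = \frac{2}{-27} = 2 \left(- \frac{1}{27}\right) = - \frac{2}{27}$)
$\left(12619 + B{\left(E{\left(10 \right)} \right)}\right) + \left(\left(4903 - 759\right) + 2477\right) = \left(12619 - \frac{2}{27}\right) + \left(\left(4903 - 759\right) + 2477\right) = \frac{340711}{27} + \left(4144 + 2477\right) = \frac{340711}{27} + 6621 = \frac{519478}{27}$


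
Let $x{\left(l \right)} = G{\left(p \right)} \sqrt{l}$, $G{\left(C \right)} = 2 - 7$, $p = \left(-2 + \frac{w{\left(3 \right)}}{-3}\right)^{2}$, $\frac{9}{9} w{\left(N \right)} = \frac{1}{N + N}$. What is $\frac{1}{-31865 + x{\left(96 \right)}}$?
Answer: $- \frac{6373}{203075165} + \frac{4 \sqrt{6}}{203075165} \approx -3.1334 \cdot 10^{-5}$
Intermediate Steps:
$w{\left(N \right)} = \frac{1}{2 N}$ ($w{\left(N \right)} = \frac{1}{N + N} = \frac{1}{2 N}$)
$p = \frac{1369}{324}$ ($p = \left(-2 + \frac{\frac{1}{2} \cdot \frac{1}{3}}{-3}\right)^{2} = \left(-2 + \frac{1}{2} \cdot \frac{1}{3} \left(- \frac{1}{3}\right)\right)^{2} = \left(-2 + \frac{1}{6} \left(- \frac{1}{3}\right)\right)^{2} = \left(-2 - \frac{1}{18}\right)^{2} = \left(- \frac{37}{18}\right)^{2} = \frac{1369}{324} \approx 4.2253$)
$G{\left(C \right)} = -5$
$x{\left(l \right)} = - 5 \sqrt{l}$
$\frac{1}{-31865 + x{\left(96 \right)}} = \frac{1}{-31865 - 5 \sqrt{96}} = \frac{1}{-31865 - 5 \cdot 4 \sqrt{6}} = \frac{1}{-31865 - 20 \sqrt{6}}$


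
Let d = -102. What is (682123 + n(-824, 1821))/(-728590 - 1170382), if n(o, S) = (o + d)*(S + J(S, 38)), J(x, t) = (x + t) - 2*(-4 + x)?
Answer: -639527/1898972 ≈ -0.33678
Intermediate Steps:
J(x, t) = 8 + t - x (J(x, t) = (t + x) + (8 - 2*x) = 8 + t - x)
n(o, S) = -4692 + 46*o (n(o, S) = (o - 102)*(S + (8 + 38 - S)) = (-102 + o)*(S + (46 - S)) = (-102 + o)*46 = -4692 + 46*o)
(682123 + n(-824, 1821))/(-728590 - 1170382) = (682123 + (-4692 + 46*(-824)))/(-728590 - 1170382) = (682123 + (-4692 - 37904))/(-1898972) = (682123 - 42596)*(-1/1898972) = 639527*(-1/1898972) = -639527/1898972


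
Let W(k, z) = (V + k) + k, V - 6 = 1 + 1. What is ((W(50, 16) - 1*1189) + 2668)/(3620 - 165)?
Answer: 1587/3455 ≈ 0.45933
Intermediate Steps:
V = 8 (V = 6 + (1 + 1) = 6 + 2 = 8)
W(k, z) = 8 + 2*k (W(k, z) = (8 + k) + k = 8 + 2*k)
((W(50, 16) - 1*1189) + 2668)/(3620 - 165) = (((8 + 2*50) - 1*1189) + 2668)/(3620 - 165) = (((8 + 100) - 1189) + 2668)/3455 = ((108 - 1189) + 2668)*(1/3455) = (-1081 + 2668)*(1/3455) = 1587*(1/3455) = 1587/3455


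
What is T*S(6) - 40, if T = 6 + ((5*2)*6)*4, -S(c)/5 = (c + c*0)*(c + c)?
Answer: -88600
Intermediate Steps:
S(c) = -10*c**2 (S(c) = -5*(c + c*0)*(c + c) = -5*(c + 0)*2*c = -5*c*2*c = -10*c**2)
T = 246 (T = 6 + (10*6)*4 = 6 + 60*4 = 6 + 240 = 246)
T*S(6) - 40 = 246*(-10*6**2) - 40 = 246*(-10*36) - 40 = 246*(-360) - 40 = -88560 - 40 = -88600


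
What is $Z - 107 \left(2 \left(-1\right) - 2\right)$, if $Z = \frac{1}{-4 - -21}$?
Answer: $\frac{7277}{17} \approx 428.06$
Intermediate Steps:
$Z = \frac{1}{17}$ ($Z = \frac{1}{-4 + 21} = \frac{1}{17} \approx 0.058824$)
$Z - 107 \left(2 \left(-1\right) - 2\right) = \frac{1}{17} - 107 \left(2 \left(-1\right) - 2\right) = \frac{1}{17} - 107 \left(-2 - 2\right) = \frac{1}{17} - -428 = \frac{1}{17} + 428 = \frac{7277}{17}$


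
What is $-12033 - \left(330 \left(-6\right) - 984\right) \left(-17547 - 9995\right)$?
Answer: $-81646521$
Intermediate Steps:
$-12033 - \left(330 \left(-6\right) - 984\right) \left(-17547 - 9995\right) = -12033 - \left(-1980 - 984\right) \left(-27542\right) = -12033 - \left(-2964\right) \left(-27542\right) = -12033 - 81634488 = -81646521$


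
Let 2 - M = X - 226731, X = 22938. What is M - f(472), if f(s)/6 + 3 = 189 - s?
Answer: 205511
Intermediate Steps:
M = 203795 (M = 2 - (22938 - 226731) = 2 - 1*(-203793) = 2 + 203793 = 203795)
f(s) = 1116 - 6*s (f(s) = -18 + 6*(189 - s) = -18 + (1134 - 6*s) = 1116 - 6*s)
M - f(472) = 203795 - (1116 - 6*472) = 203795 - (1116 - 2832) = 203795 - 1*(-1716) = 203795 + 1716 = 205511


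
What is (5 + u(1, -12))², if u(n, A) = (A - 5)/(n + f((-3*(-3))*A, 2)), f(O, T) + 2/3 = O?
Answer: 9604/361 ≈ 26.604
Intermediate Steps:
f(O, T) = -⅔ + O
u(n, A) = (-5 + A)/(-⅔ + n + 9*A) (u(n, A) = (A - 5)/(n + (-⅔ + (-3*(-3))*A)) = (-5 + A)/(n + (-⅔ + 9*A)) = (-5 + A)/(-⅔ + n + 9*A))
(5 + u(1, -12))² = (5 + 3*(-5 - 12)/(-2 + 3*1 + 27*(-12)))² = (5 + 3*(-17)/(-2 + 3 - 324))² = (5 + 3*(-17)/(-323))² = (5 + 3*(-1/323)*(-17))² = (5 + 3/19)² = (98/19)² = 9604/361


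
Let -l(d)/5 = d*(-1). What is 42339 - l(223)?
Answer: 41224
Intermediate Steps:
l(d) = 5*d (l(d) = -5*d*(-1) = -(-5)*d = 5*d)
42339 - l(223) = 42339 - 5*223 = 42339 - 1*1115 = 42339 - 1115 = 41224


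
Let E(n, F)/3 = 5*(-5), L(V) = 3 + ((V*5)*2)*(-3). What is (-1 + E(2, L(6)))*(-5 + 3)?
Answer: 152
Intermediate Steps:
L(V) = 3 - 30*V (L(V) = 3 + ((5*V)*2)*(-3) = 3 + (10*V)*(-3) = 3 - 30*V)
E(n, F) = -75 (E(n, F) = 3*(5*(-5)) = 3*(-25) = -75)
(-1 + E(2, L(6)))*(-5 + 3) = (-1 - 75)*(-5 + 3) = -76*(-2) = 152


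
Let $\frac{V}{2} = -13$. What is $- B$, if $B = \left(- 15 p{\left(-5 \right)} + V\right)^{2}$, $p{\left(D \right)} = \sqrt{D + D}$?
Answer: $1574 - 780 i \sqrt{10} \approx 1574.0 - 2466.6 i$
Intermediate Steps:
$V = -26$ ($V = 2 \left(-13\right) = -26$)
$p{\left(D \right)} = \sqrt{2} \sqrt{D}$ ($p{\left(D \right)} = \sqrt{2 D} = \sqrt{2} \sqrt{D}$)
$B = \left(-26 - 15 i \sqrt{10}\right)^{2}$ ($B = \left(- 15 \sqrt{2} \sqrt{-5} - 26\right)^{2} = \left(- 15 \sqrt{2} i \sqrt{5} - 26\right)^{2} = \left(- 15 i \sqrt{10} - 26\right)^{2} = \left(-26 - 15 i \sqrt{10}\right)^{2} \approx -1574.0 + 2466.6 i$)
$- B = - (-1574 + 780 i \sqrt{10}) = 1574 - 780 i \sqrt{10}$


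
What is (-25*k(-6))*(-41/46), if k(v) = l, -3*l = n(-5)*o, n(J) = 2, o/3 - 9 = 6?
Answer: -15375/23 ≈ -668.48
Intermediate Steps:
o = 45 (o = 27 + 3*6 = 27 + 18 = 45)
l = -30 (l = -2*45/3 = -1/3*90 = -30)
k(v) = -30
(-25*k(-6))*(-41/46) = (-25*(-30))*(-41/46) = 750*(-41*1/46) = 750*(-41/46) = -15375/23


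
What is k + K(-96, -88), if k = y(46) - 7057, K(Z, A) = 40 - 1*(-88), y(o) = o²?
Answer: -4813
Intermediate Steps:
K(Z, A) = 128 (K(Z, A) = 40 + 88 = 128)
k = -4941 (k = 46² - 7057 = 2116 - 7057 = -4941)
k + K(-96, -88) = -4941 + 128 = -4813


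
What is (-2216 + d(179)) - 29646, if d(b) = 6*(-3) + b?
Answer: -31701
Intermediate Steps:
d(b) = -18 + b
(-2216 + d(179)) - 29646 = (-2216 + (-18 + 179)) - 29646 = (-2216 + 161) - 29646 = -2055 - 29646 = -31701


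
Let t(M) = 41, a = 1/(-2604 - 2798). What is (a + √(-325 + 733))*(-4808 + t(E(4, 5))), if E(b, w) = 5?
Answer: 4767/5402 - 9534*√102 ≈ -96288.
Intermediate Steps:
a = -1/5402 (a = 1/(-5402) = -1/5402 ≈ -0.00018512)
(a + √(-325 + 733))*(-4808 + t(E(4, 5))) = (-1/5402 + √(-325 + 733))*(-4808 + 41) = (-1/5402 + √408)*(-4767) = (-1/5402 + 2*√102)*(-4767) = 4767/5402 - 9534*√102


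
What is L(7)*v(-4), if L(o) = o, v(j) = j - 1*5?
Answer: -63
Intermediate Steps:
v(j) = -5 + j (v(j) = j - 5 = -5 + j)
L(7)*v(-4) = 7*(-5 - 4) = 7*(-9) = -63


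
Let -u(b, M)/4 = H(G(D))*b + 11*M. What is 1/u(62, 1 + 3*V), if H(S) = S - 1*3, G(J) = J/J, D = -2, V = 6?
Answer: -1/340 ≈ -0.0029412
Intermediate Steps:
G(J) = 1
H(S) = -3 + S (H(S) = S - 3 = -3 + S)
u(b, M) = -44*M + 8*b (u(b, M) = -4*((-3 + 1)*b + 11*M) = -4*(-2*b + 11*M) = -44*M + 8*b)
1/u(62, 1 + 3*V) = 1/(-44*(1 + 3*6) + 8*62) = 1/(-44*(1 + 18) + 496) = 1/(-44*19 + 496) = 1/(-836 + 496) = 1/(-340) = -1/340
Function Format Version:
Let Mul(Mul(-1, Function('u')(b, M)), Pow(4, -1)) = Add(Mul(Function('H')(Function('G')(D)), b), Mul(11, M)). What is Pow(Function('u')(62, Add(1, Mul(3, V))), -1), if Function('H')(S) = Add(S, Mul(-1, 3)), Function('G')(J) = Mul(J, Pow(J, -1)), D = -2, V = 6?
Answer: Rational(-1, 340) ≈ -0.0029412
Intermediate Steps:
Function('G')(J) = 1
Function('H')(S) = Add(-3, S) (Function('H')(S) = Add(S, -3) = Add(-3, S))
Function('u')(b, M) = Add(Mul(-44, M), Mul(8, b)) (Function('u')(b, M) = Mul(-4, Add(Mul(Add(-3, 1), b), Mul(11, M))) = Mul(-4, Add(Mul(-2, b), Mul(11, M))) = Add(Mul(-44, M), Mul(8, b)))
Pow(Function('u')(62, Add(1, Mul(3, V))), -1) = Pow(Add(Mul(-44, Add(1, Mul(3, 6))), Mul(8, 62)), -1) = Pow(Add(Mul(-44, Add(1, 18)), 496), -1) = Pow(Add(Mul(-44, 19), 496), -1) = Pow(Add(-836, 496), -1) = Pow(-340, -1) = Rational(-1, 340)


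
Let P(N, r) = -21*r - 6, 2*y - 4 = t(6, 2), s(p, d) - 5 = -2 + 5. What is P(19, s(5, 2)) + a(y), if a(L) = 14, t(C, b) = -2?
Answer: -160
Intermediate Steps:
s(p, d) = 8 (s(p, d) = 5 + (-2 + 5) = 5 + 3 = 8)
y = 1 (y = 2 + (½)*(-2) = 2 - 1 = 1)
P(N, r) = -6 - 21*r
P(19, s(5, 2)) + a(y) = (-6 - 21*8) + 14 = (-6 - 168) + 14 = -174 + 14 = -160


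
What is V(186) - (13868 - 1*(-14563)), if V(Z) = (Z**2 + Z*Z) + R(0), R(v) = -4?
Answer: 40757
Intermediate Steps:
V(Z) = -4 + 2*Z**2 (V(Z) = (Z**2 + Z*Z) - 4 = (Z**2 + Z**2) - 4 = 2*Z**2 - 4 = -4 + 2*Z**2)
V(186) - (13868 - 1*(-14563)) = (-4 + 2*186**2) - (13868 - 1*(-14563)) = (-4 + 2*34596) - (13868 + 14563) = (-4 + 69192) - 1*28431 = 69188 - 28431 = 40757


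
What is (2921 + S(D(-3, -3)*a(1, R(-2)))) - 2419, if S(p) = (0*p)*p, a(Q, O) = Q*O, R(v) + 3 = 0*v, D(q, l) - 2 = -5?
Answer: 502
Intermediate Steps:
D(q, l) = -3 (D(q, l) = 2 - 5 = -3)
R(v) = -3 (R(v) = -3 + 0*v = -3 + 0 = -3)
a(Q, O) = O*Q
S(p) = 0 (S(p) = 0*p = 0)
(2921 + S(D(-3, -3)*a(1, R(-2)))) - 2419 = (2921 + 0) - 2419 = 2921 - 2419 = 502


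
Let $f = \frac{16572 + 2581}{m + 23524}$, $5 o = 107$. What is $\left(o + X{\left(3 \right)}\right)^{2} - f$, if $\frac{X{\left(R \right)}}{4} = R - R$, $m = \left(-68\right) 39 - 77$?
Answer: $\frac{47520626}{103975} \approx 457.04$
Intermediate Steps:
$m = -2729$ ($m = -2652 - 77 = -2729$)
$X{\left(R \right)} = 0$ ($X{\left(R \right)} = 4 \left(R - R\right) = 4 \cdot 0 = 0$)
$o = \frac{107}{5}$ ($o = \frac{1}{5} \cdot 107 = \frac{107}{5} \approx 21.4$)
$f = \frac{19153}{20795}$ ($f = \frac{16572 + 2581}{-2729 + 23524} = \frac{19153}{20795} \approx 0.92104$)
$\left(o + X{\left(3 \right)}\right)^{2} - f = \left(\frac{107}{5} + 0\right)^{2} - \frac{19153}{20795} = \left(\frac{107}{5}\right)^{2} - \frac{19153}{20795} = \frac{11449}{25} - \frac{19153}{20795} = \frac{47520626}{103975}$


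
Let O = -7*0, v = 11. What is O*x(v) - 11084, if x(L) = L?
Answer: -11084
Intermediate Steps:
O = 0
O*x(v) - 11084 = 0*11 - 11084 = 0 - 11084 = -11084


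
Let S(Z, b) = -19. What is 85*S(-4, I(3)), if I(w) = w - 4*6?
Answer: -1615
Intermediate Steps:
I(w) = -24 + w (I(w) = w - 24 = -24 + w)
85*S(-4, I(3)) = 85*(-19) = -1615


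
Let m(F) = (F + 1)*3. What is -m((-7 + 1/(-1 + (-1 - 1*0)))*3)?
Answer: 129/2 ≈ 64.500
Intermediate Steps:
m(F) = 3 + 3*F (m(F) = (1 + F)*3 = 3 + 3*F)
-m((-7 + 1/(-1 + (-1 - 1*0)))*3) = -(3 + 3*((-7 + 1/(-1 + (-1 - 1*0)))*3)) = -(3 + 3*((-7 + 1/(-1 + (-1 + 0)))*3)) = -(3 + 3*((-7 + 1/(-1 - 1))*3)) = -(3 + 3*((-7 + 1/(-2))*3)) = -(3 + 3*((-7 - 1/2)*3)) = -(3 + 3*(-15/2*3)) = -(3 + 3*(-45/2)) = -(3 - 135/2) = -1*(-129/2) = 129/2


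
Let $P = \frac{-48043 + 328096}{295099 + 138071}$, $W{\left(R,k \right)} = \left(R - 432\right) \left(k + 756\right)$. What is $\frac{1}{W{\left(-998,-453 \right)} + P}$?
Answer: $- \frac{48130}{20854216583} \approx -2.3079 \cdot 10^{-6}$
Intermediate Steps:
$W{\left(R,k \right)} = \left(-432 + R\right) \left(756 + k\right)$
$P = \frac{31117}{48130}$ ($P = \frac{280053}{433170} = 280053 \cdot \frac{1}{433170} = \frac{31117}{48130} \approx 0.64652$)
$\frac{1}{W{\left(-998,-453 \right)} + P} = \frac{1}{\left(-326592 - -195696 + 756 \left(-998\right) - -452094\right) + \frac{31117}{48130}} = \frac{1}{\left(-326592 + 195696 - 754488 + 452094\right) + \frac{31117}{48130}} = \frac{1}{-433290 + \frac{31117}{48130}} = \frac{1}{- \frac{20854216583}{48130}} = - \frac{48130}{20854216583}$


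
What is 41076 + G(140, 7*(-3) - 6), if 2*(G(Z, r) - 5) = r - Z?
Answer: 81995/2 ≈ 40998.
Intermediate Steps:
G(Z, r) = 5 + r/2 - Z/2 (G(Z, r) = 5 + (r - Z)/2 = 5 + (r/2 - Z/2) = 5 + r/2 - Z/2)
41076 + G(140, 7*(-3) - 6) = 41076 + (5 + (7*(-3) - 6)/2 - ½*140) = 41076 + (5 + (-21 - 6)/2 - 70) = 41076 + (5 + (½)*(-27) - 70) = 41076 + (5 - 27/2 - 70) = 41076 - 157/2 = 81995/2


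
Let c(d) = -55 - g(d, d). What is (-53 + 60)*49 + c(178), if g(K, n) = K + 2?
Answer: 108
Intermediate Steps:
g(K, n) = 2 + K
c(d) = -57 - d (c(d) = -55 - (2 + d) = -55 + (-2 - d) = -57 - d)
(-53 + 60)*49 + c(178) = (-53 + 60)*49 + (-57 - 1*178) = 7*49 + (-57 - 178) = 343 - 235 = 108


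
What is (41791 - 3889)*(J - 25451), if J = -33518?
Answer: -2235043038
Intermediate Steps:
(41791 - 3889)*(J - 25451) = (41791 - 3889)*(-33518 - 25451) = 37902*(-58969) = -2235043038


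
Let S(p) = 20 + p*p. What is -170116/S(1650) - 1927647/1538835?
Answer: -18366126551/13965030214 ≈ -1.3152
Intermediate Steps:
S(p) = 20 + p²
-170116/S(1650) - 1927647/1538835 = -170116/(20 + 1650²) - 1927647/1538835 = -170116/(20 + 2722500) - 1927647*1/1538835 = -170116/2722520 - 642549/512945 = -170116*1/2722520 - 642549/512945 = -42529/680630 - 642549/512945 = -18366126551/13965030214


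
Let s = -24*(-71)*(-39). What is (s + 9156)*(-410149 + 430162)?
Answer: -1146744900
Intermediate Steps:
s = -66456 (s = 1704*(-39) = -66456)
(s + 9156)*(-410149 + 430162) = (-66456 + 9156)*(-410149 + 430162) = -57300*20013 = -1146744900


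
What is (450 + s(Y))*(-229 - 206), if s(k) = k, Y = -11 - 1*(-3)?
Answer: -192270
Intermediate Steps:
Y = -8 (Y = -11 + 3 = -8)
(450 + s(Y))*(-229 - 206) = (450 - 8)*(-229 - 206) = 442*(-435) = -192270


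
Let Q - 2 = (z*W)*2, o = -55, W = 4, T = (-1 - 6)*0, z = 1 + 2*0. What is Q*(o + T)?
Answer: -550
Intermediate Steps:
z = 1 (z = 1 + 0 = 1)
T = 0 (T = -7*0 = 0)
Q = 10 (Q = 2 + (1*4)*2 = 2 + 4*2 = 2 + 8 = 10)
Q*(o + T) = 10*(-55 + 0) = 10*(-55) = -550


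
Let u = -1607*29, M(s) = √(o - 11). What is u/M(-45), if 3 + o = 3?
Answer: 46603*I*√11/11 ≈ 14051.0*I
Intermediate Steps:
o = 0 (o = -3 + 3 = 0)
M(s) = I*√11 (M(s) = √(0 - 11) = √(-11) = I*√11)
u = -46603
u/M(-45) = -46603*(-I*√11/11) = -(-46603)*I*√11/11 = 46603*I*√11/11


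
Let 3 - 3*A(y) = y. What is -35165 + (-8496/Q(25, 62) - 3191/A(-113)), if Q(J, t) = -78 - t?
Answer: -142858571/4060 ≈ -35187.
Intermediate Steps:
A(y) = 1 - y/3
-35165 + (-8496/Q(25, 62) - 3191/A(-113)) = -35165 + (-8496/(-78 - 1*62) - 3191/(1 - 1/3*(-113))) = -35165 + (-8496/(-78 - 62) - 3191/(1 + 113/3)) = -35165 + (-8496/(-140) - 3191/116/3) = -35165 + (-8496*(-1/140) - 3191*3/116) = -35165 + (2124/35 - 9573/116) = -35165 - 88671/4060 = -142858571/4060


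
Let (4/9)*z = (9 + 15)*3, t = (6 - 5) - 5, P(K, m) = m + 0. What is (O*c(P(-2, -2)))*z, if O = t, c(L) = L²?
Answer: -2592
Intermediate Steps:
P(K, m) = m
t = -4 (t = 1 - 5 = -4)
O = -4
z = 162 (z = 9*((9 + 15)*3)/4 = 9*(24*3)/4 = (9/4)*72 = 162)
(O*c(P(-2, -2)))*z = -4*(-2)²*162 = -4*4*162 = -16*162 = -2592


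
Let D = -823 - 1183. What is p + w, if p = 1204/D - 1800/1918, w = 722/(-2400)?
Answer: -2123259197/1154252400 ≈ -1.8395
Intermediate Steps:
D = -2006
w = -361/1200 (w = 722*(-1/2400) = -361/1200 ≈ -0.30083)
p = -1480018/961877 (p = 1204/(-2006) - 1800/1918 = 1204*(-1/2006) - 1800*1/1918 = -602/1003 - 900/959 = -1480018/961877 ≈ -1.5387)
p + w = -1480018/961877 - 361/1200 = -2123259197/1154252400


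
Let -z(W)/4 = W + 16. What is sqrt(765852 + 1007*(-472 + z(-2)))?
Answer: 2*sqrt(58539) ≈ 483.90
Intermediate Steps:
z(W) = -64 - 4*W (z(W) = -4*(W + 16) = -4*(16 + W) = -64 - 4*W)
sqrt(765852 + 1007*(-472 + z(-2))) = sqrt(765852 + 1007*(-472 + (-64 - 4*(-2)))) = sqrt(765852 + 1007*(-472 + (-64 + 8))) = sqrt(765852 + 1007*(-472 - 56)) = sqrt(765852 + 1007*(-528)) = sqrt(765852 - 531696) = sqrt(234156) = 2*sqrt(58539)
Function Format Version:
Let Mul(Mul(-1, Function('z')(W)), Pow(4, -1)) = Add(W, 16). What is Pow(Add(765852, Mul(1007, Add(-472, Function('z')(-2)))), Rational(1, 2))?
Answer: Mul(2, Pow(58539, Rational(1, 2))) ≈ 483.90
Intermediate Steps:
Function('z')(W) = Add(-64, Mul(-4, W)) (Function('z')(W) = Mul(-4, Add(W, 16)) = Mul(-4, Add(16, W)) = Add(-64, Mul(-4, W)))
Pow(Add(765852, Mul(1007, Add(-472, Function('z')(-2)))), Rational(1, 2)) = Pow(Add(765852, Mul(1007, Add(-472, Add(-64, Mul(-4, -2))))), Rational(1, 2)) = Pow(Add(765852, Mul(1007, Add(-472, Add(-64, 8)))), Rational(1, 2)) = Pow(Add(765852, Mul(1007, Add(-472, -56))), Rational(1, 2)) = Pow(Add(765852, Mul(1007, -528)), Rational(1, 2)) = Pow(Add(765852, -531696), Rational(1, 2)) = Pow(234156, Rational(1, 2)) = Mul(2, Pow(58539, Rational(1, 2)))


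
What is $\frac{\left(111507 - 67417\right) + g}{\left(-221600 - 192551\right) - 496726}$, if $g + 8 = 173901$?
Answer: $- \frac{217983}{910877} \approx -0.23931$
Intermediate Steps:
$g = 173893$ ($g = -8 + 173901 = 173893$)
$\frac{\left(111507 - 67417\right) + g}{\left(-221600 - 192551\right) - 496726} = \frac{\left(111507 - 67417\right) + 173893}{\left(-221600 - 192551\right) - 496726} = \frac{\left(111507 - 67417\right) + 173893}{-414151 - 496726} = \frac{44090 + 173893}{-910877} = 217983 \left(- \frac{1}{910877}\right) = - \frac{217983}{910877}$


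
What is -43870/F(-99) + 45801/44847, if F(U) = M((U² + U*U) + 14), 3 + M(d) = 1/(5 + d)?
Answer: 2144766376564/146654673 ≈ 14625.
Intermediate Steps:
M(d) = -3 + 1/(5 + d)
F(U) = (-56 - 6*U²)/(19 + 2*U²) (F(U) = (-14 - 3*((U² + U*U) + 14))/(5 + ((U² + U*U) + 14)) = (-14 - 3*((U² + U²) + 14))/(5 + ((U² + U²) + 14)) = (-14 - 3*(2*U² + 14))/(5 + (2*U² + 14)) = (-14 - 3*(14 + 2*U²))/(5 + (14 + 2*U²)) = (-14 + (-42 - 6*U²))/(19 + 2*U²) = (-56 - 6*U²)/(19 + 2*U²))
-43870/F(-99) + 45801/44847 = -43870*(19 + 2*(-99)²)/(2*(-28 - 3*(-99)²)) + 45801/44847 = -43870*(19 + 2*9801)/(2*(-28 - 3*9801)) + 45801*(1/44847) = -43870*(19 + 19602)/(2*(-28 - 29403)) + 5089/4983 = -43870/(2*(-29431)/19621) + 5089/4983 = -43870/(2*(1/19621)*(-29431)) + 5089/4983 = -43870/(-58862/19621) + 5089/4983 = -43870*(-19621/58862) + 5089/4983 = 430386635/29431 + 5089/4983 = 2144766376564/146654673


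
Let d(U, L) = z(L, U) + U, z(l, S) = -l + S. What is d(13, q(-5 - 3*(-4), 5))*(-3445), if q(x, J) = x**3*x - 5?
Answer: 8164650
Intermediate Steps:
z(l, S) = S - l
q(x, J) = -5 + x**4 (q(x, J) = x**4 - 5 = -5 + x**4)
d(U, L) = -L + 2*U (d(U, L) = (U - L) + U = -L + 2*U)
d(13, q(-5 - 3*(-4), 5))*(-3445) = (-(-5 + (-5 - 3*(-4))**4) + 2*13)*(-3445) = (-(-5 + (-5 + 12)**4) + 26)*(-3445) = (-(-5 + 7**4) + 26)*(-3445) = (-(-5 + 2401) + 26)*(-3445) = (-1*2396 + 26)*(-3445) = (-2396 + 26)*(-3445) = -2370*(-3445) = 8164650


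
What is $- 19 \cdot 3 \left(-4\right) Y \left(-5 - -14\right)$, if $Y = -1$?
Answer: $-2052$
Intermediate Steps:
$- 19 \cdot 3 \left(-4\right) Y \left(-5 - -14\right) = - 19 \cdot 3 \left(-4\right) \left(-1\right) \left(-5 - -14\right) = - 19 \left(\left(-12\right) \left(-1\right)\right) \left(-5 + 14\right) = \left(-19\right) 12 \cdot 9 = \left(-228\right) 9 = -2052$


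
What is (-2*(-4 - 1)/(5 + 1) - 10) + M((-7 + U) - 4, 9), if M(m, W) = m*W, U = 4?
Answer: -214/3 ≈ -71.333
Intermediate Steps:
M(m, W) = W*m
(-2*(-4 - 1)/(5 + 1) - 10) + M((-7 + U) - 4, 9) = (-2*(-4 - 1)/(5 + 1) - 10) + 9*((-7 + 4) - 4) = (-(-10)/6 - 10) + 9*(-3 - 4) = (-(-10)/6 - 10) + 9*(-7) = (-2*(-⅚) - 10) - 63 = (5/3 - 10) - 63 = -25/3 - 63 = -214/3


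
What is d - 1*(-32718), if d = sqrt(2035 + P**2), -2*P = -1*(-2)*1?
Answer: 32718 + 2*sqrt(509) ≈ 32763.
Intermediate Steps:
P = -1 (P = -(-1*(-2))/2 = -1 ≈ -1.0000)
d = 2*sqrt(509) (d = sqrt(2035 + (-1)**2) = sqrt(2035 + 1) = sqrt(2036) = 2*sqrt(509) ≈ 45.122)
d - 1*(-32718) = 2*sqrt(509) - 1*(-32718) = 2*sqrt(509) + 32718 = 32718 + 2*sqrt(509)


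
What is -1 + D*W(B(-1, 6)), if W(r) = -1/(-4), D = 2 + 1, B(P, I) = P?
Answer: -1/4 ≈ -0.25000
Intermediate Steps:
D = 3
W(r) = 1/4 (W(r) = -1*(-1/4) = 1/4)
-1 + D*W(B(-1, 6)) = -1 + 3*(1/4) = -1 + 3/4 = -1/4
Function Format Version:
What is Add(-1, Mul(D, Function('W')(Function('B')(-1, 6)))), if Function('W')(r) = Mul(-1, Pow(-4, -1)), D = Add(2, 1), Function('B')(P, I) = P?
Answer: Rational(-1, 4) ≈ -0.25000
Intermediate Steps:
D = 3
Function('W')(r) = Rational(1, 4) (Function('W')(r) = Mul(-1, Rational(-1, 4)) = Rational(1, 4))
Add(-1, Mul(D, Function('W')(Function('B')(-1, 6)))) = Add(-1, Mul(3, Rational(1, 4))) = Add(-1, Rational(3, 4)) = Rational(-1, 4)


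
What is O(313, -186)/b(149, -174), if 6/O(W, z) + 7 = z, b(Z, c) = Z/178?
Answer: -1068/28757 ≈ -0.037139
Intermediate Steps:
b(Z, c) = Z/178 (b(Z, c) = Z*(1/178) = Z/178)
O(W, z) = 6/(-7 + z)
O(313, -186)/b(149, -174) = (6/(-7 - 186))/(((1/178)*149)) = (6/(-193))/(149/178) = (6*(-1/193))*(178/149) = -6/193*178/149 = -1068/28757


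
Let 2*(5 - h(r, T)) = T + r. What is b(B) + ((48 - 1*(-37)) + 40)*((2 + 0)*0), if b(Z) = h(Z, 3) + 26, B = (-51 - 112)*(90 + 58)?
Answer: 24183/2 ≈ 12092.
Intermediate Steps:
h(r, T) = 5 - T/2 - r/2 (h(r, T) = 5 - (T + r)/2 = 5 + (-T/2 - r/2) = 5 - T/2 - r/2)
B = -24124 (B = -163*148 = -24124)
b(Z) = 59/2 - Z/2 (b(Z) = (5 - ½*3 - Z/2) + 26 = (5 - 3/2 - Z/2) + 26 = (7/2 - Z/2) + 26 = 59/2 - Z/2)
b(B) + ((48 - 1*(-37)) + 40)*((2 + 0)*0) = (59/2 - ½*(-24124)) + ((48 - 1*(-37)) + 40)*((2 + 0)*0) = (59/2 + 12062) + ((48 + 37) + 40)*(2*0) = 24183/2 + (85 + 40)*0 = 24183/2 + 125*0 = 24183/2 + 0 = 24183/2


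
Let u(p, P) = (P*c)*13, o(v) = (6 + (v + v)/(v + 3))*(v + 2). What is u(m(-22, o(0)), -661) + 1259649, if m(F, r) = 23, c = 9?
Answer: 1182312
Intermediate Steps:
o(v) = (2 + v)*(6 + 2*v/(3 + v)) (o(v) = (6 + (2*v)/(3 + v))*(2 + v) = (6 + 2*v/(3 + v))*(2 + v) = (2 + v)*(6 + 2*v/(3 + v)))
u(p, P) = 117*P (u(p, P) = (P*9)*13 = (9*P)*13 = 117*P)
u(m(-22, o(0)), -661) + 1259649 = 117*(-661) + 1259649 = -77337 + 1259649 = 1182312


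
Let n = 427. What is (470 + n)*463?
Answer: 415311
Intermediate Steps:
(470 + n)*463 = (470 + 427)*463 = 897*463 = 415311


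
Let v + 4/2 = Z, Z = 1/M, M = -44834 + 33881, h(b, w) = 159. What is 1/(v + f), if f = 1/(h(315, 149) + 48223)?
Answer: -529928046/1059893521 ≈ -0.49998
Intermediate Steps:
M = -10953
Z = -1/10953 (Z = 1/(-10953) = -1/10953 ≈ -9.1299e-5)
v = -21907/10953 (v = -2 - 1/10953 = -21907/10953 ≈ -2.0001)
f = 1/48382 (f = 1/(159 + 48223) = 1/48382 ≈ 2.0669e-5)
1/(v + f) = 1/(-21907/10953 + 1/48382) = 1/(-1059893521/529928046) = -529928046/1059893521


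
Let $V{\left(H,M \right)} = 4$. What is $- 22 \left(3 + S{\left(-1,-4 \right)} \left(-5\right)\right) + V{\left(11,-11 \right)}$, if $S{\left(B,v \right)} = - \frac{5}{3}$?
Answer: $- \frac{736}{3} \approx -245.33$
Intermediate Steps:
$S{\left(B,v \right)} = - \frac{5}{3}$ ($S{\left(B,v \right)} = \left(-5\right) \frac{1}{3} = - \frac{5}{3}$)
$- 22 \left(3 + S{\left(-1,-4 \right)} \left(-5\right)\right) + V{\left(11,-11 \right)} = - 22 \left(3 - - \frac{25}{3}\right) + 4 = - 22 \left(3 + \frac{25}{3}\right) + 4 = \left(-22\right) \frac{34}{3} + 4 = - \frac{748}{3} + 4 = - \frac{736}{3}$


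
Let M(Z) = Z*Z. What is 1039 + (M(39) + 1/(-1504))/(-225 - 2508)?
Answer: 4268451265/4110432 ≈ 1038.4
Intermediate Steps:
M(Z) = Z²
1039 + (M(39) + 1/(-1504))/(-225 - 2508) = 1039 + (39² + 1/(-1504))/(-225 - 2508) = 1039 + (1521 - 1/1504)/(-2733) = 1039 + (2287583/1504)*(-1/2733) = 1039 - 2287583/4110432 = 4268451265/4110432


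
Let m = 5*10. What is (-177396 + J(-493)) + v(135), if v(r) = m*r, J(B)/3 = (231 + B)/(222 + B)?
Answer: -46244280/271 ≈ -1.7064e+5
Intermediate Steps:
J(B) = 3*(231 + B)/(222 + B) (J(B) = 3*((231 + B)/(222 + B)) = 3*(231 + B)/(222 + B))
m = 50
v(r) = 50*r
(-177396 + J(-493)) + v(135) = (-177396 + 3*(231 - 493)/(222 - 493)) + 50*135 = (-177396 + 3*(-262)/(-271)) + 6750 = (-177396 + 3*(-1/271)*(-262)) + 6750 = (-177396 + 786/271) + 6750 = -48073530/271 + 6750 = -46244280/271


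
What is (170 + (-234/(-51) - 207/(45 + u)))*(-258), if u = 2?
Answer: -35082066/799 ≈ -43907.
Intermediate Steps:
(170 + (-234/(-51) - 207/(45 + u)))*(-258) = (170 + (-234/(-51) - 207/(45 + 2)))*(-258) = (170 + (-234*(-1/51) - 207/47))*(-258) = (170 + (78/17 - 207*1/47))*(-258) = (170 + (78/17 - 207/47))*(-258) = (170 + 147/799)*(-258) = (135977/799)*(-258) = -35082066/799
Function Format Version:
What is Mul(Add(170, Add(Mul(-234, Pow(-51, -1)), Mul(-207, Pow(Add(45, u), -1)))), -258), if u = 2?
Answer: Rational(-35082066, 799) ≈ -43907.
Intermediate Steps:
Mul(Add(170, Add(Mul(-234, Pow(-51, -1)), Mul(-207, Pow(Add(45, u), -1)))), -258) = Mul(Add(170, Add(Mul(-234, Pow(-51, -1)), Mul(-207, Pow(Add(45, 2), -1)))), -258) = Mul(Add(170, Add(Mul(-234, Rational(-1, 51)), Mul(-207, Pow(47, -1)))), -258) = Mul(Add(170, Add(Rational(78, 17), Mul(-207, Rational(1, 47)))), -258) = Mul(Add(170, Add(Rational(78, 17), Rational(-207, 47))), -258) = Mul(Add(170, Rational(147, 799)), -258) = Mul(Rational(135977, 799), -258) = Rational(-35082066, 799)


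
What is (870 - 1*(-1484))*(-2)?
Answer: -4708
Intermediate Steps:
(870 - 1*(-1484))*(-2) = (870 + 1484)*(-2) = 2354*(-2) = -4708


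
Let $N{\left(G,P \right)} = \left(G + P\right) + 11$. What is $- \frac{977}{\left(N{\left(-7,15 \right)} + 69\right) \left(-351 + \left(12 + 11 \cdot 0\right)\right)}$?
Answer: $\frac{977}{29832} \approx 0.03275$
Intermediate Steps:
$N{\left(G,P \right)} = 11 + G + P$
$- \frac{977}{\left(N{\left(-7,15 \right)} + 69\right) \left(-351 + \left(12 + 11 \cdot 0\right)\right)} = - \frac{977}{\left(\left(11 - 7 + 15\right) + 69\right) \left(-351 + \left(12 + 11 \cdot 0\right)\right)} = - \frac{977}{\left(19 + 69\right) \left(-351 + \left(12 + 0\right)\right)} = - \frac{977}{88 \left(-351 + 12\right)} = - \frac{977}{88 \left(-339\right)} = - \frac{977}{-29832} = \left(-977\right) \left(- \frac{1}{29832}\right) = \frac{977}{29832}$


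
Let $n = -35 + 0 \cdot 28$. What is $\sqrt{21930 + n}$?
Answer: $\sqrt{21895} \approx 147.97$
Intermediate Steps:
$n = -35$ ($n = -35 + 0 = -35$)
$\sqrt{21930 + n} = \sqrt{21930 - 35} = \sqrt{21895}$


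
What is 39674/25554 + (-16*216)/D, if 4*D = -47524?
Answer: 279840709/151803537 ≈ 1.8434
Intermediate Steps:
D = -11881 (D = (¼)*(-47524) = -11881)
39674/25554 + (-16*216)/D = 39674/25554 - 16*216/(-11881) = 39674*(1/25554) - 3456*(-1/11881) = 19837/12777 + 3456/11881 = 279840709/151803537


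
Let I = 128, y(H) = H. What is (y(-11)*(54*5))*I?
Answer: -380160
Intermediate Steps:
(y(-11)*(54*5))*I = -594*5*128 = -11*270*128 = -2970*128 = -380160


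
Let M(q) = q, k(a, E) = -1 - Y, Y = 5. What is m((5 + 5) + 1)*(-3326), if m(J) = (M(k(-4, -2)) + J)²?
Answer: -83150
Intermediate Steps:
k(a, E) = -6 (k(a, E) = -1 - 1*5 = -1 - 5 = -6)
m(J) = (-6 + J)²
m((5 + 5) + 1)*(-3326) = (-6 + ((5 + 5) + 1))²*(-3326) = (-6 + (10 + 1))²*(-3326) = (-6 + 11)²*(-3326) = 5²*(-3326) = 25*(-3326) = -83150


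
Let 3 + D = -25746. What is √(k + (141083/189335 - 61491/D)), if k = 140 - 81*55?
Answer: I*√11386896287568408855255/1625062305 ≈ 65.665*I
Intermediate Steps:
D = -25749 (D = -3 - 25746 = -25749)
k = -4315 (k = 140 - 4455 = -4315)
√(k + (141083/189335 - 61491/D)) = √(-4315 + (141083/189335 - 61491/(-25749))) = √(-4315 + (141083*(1/189335) - 61491*(-1/25749))) = √(-4315 + (141083/189335 + 20497/8583)) = √(-4315 + 5091714884/1625062305) = √(-7007052131191/1625062305) = I*√11386896287568408855255/1625062305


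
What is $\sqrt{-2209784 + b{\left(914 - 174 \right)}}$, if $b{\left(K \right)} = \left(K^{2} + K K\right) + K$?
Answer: $2 i \sqrt{278461} \approx 1055.4 i$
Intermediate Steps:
$b{\left(K \right)} = K + 2 K^{2}$ ($b{\left(K \right)} = \left(K^{2} + K^{2}\right) + K = 2 K^{2} + K = K + 2 K^{2}$)
$\sqrt{-2209784 + b{\left(914 - 174 \right)}} = \sqrt{-2209784 + \left(914 - 174\right) \left(1 + 2 \left(914 - 174\right)\right)} = \sqrt{-2209784 + 740 \left(1 + 2 \cdot 740\right)} = \sqrt{-2209784 + 740 \left(1 + 1480\right)} = \sqrt{-2209784 + 740 \cdot 1481} = \sqrt{-2209784 + 1095940} = \sqrt{-1113844} = 2 i \sqrt{278461}$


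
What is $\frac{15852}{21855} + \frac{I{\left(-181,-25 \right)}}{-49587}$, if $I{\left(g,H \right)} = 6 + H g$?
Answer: $\frac{229009373}{361241295} \approx 0.63395$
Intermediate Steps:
$\frac{15852}{21855} + \frac{I{\left(-181,-25 \right)}}{-49587} = \frac{15852}{21855} + \frac{6 - -4525}{-49587} = 15852 \cdot \frac{1}{21855} + \left(6 + 4525\right) \left(- \frac{1}{49587}\right) = \frac{5284}{7285} + 4531 \left(- \frac{1}{49587}\right) = \frac{5284}{7285} - \frac{4531}{49587} = \frac{229009373}{361241295}$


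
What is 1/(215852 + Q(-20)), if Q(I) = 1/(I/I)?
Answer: 1/215853 ≈ 4.6328e-6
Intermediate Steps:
Q(I) = 1 (Q(I) = 1/1 = 1)
1/(215852 + Q(-20)) = 1/(215852 + 1) = 1/215853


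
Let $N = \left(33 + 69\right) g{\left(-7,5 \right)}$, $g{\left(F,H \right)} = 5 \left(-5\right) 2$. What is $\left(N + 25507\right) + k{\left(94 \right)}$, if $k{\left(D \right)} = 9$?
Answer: $20416$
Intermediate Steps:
$g{\left(F,H \right)} = -50$ ($g{\left(F,H \right)} = \left(-25\right) 2 = -50$)
$N = -5100$ ($N = \left(33 + 69\right) \left(-50\right) = 102 \left(-50\right) = -5100$)
$\left(N + 25507\right) + k{\left(94 \right)} = \left(-5100 + 25507\right) + 9 = 20407 + 9 = 20416$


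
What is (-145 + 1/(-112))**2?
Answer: 263770081/12544 ≈ 21028.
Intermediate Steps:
(-145 + 1/(-112))**2 = (-145 - 1/112)**2 = (-16241/112)**2 = 263770081/12544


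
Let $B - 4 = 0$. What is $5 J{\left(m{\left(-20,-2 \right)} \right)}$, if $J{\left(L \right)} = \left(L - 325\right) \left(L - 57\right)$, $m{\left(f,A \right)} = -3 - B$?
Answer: $106240$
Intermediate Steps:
$B = 4$ ($B = 4 + 0 = 4$)
$m{\left(f,A \right)} = -7$ ($m{\left(f,A \right)} = -3 - 4 = -7$)
$J{\left(L \right)} = \left(-325 + L\right) \left(-57 + L\right)$
$5 J{\left(m{\left(-20,-2 \right)} \right)} = 5 \left(18525 + \left(-7\right)^{2} - -2674\right) = 5 \left(18525 + 49 + 2674\right) = 5 \cdot 21248 = 106240$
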